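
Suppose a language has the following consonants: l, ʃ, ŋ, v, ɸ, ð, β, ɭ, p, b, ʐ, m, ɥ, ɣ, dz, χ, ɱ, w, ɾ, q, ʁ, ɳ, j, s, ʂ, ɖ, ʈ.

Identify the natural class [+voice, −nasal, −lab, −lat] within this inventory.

First, the [+voice] segments are /l, ŋ, v, ð, β, ɭ, b, ʐ, m, ɥ, ɣ, dz, ɱ, w, ɾ, ʁ, ɳ, j, ɖ/.
Of those, [−nasal] gives /l, v, ð, β, ɭ, b, ʐ, ɥ, ɣ, dz, w, ɾ, ʁ, j, ɖ/.
Of those, [−labial] gives /l, ð, ɭ, ʐ, ɣ, dz, ɾ, ʁ, j, ɖ/.
Intersecting with [−lateral] leaves /ð, ʐ, ɣ, dz, ɾ, ʁ, j, ɖ/.

ð, ʐ, ɣ, dz, ɾ, ʁ, j, ɖ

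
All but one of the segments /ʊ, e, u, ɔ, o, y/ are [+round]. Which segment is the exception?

e

Every segment except /e/ is [+round]. /e/ (mid front unrounded tense vowel) is [-round], so it is the exception.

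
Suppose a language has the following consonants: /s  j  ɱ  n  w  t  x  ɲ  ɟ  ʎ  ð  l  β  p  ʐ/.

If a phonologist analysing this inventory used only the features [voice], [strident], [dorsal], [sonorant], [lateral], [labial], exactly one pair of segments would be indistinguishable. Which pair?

Both /ɲ/ and /j/ are [+voice], [−strident], [+dorsal], [+sonorant], [−lateral], [−labial]. Since the list omits [nasal] and [continuant] — which do distinguish the palatal nasal from the palatal glide — this pair collapses; all other pairs remain distinct.

ɲ, j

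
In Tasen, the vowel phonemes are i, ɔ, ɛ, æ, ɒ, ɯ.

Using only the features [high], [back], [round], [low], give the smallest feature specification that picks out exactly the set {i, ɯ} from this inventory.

Every target segment is [+high] and no other inventory member is, so one feature is enough.

[+high]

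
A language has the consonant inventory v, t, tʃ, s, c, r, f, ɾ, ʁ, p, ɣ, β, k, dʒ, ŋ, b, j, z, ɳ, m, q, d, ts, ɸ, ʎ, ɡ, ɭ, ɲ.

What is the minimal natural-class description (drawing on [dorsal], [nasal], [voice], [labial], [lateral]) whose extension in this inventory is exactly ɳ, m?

[+nasal, −dorsal]

The class [+nasal], [−dorsal] has exactly /ɳ, m/ as its extension in this inventory. No smaller conjunction from the listed features achieves this: [−dorsal] alone would also admit /v, t, tʃ, s, …/; [+nasal] alone would also admit /ŋ, ɲ/; and checking the remaining single features turns up none with this extension.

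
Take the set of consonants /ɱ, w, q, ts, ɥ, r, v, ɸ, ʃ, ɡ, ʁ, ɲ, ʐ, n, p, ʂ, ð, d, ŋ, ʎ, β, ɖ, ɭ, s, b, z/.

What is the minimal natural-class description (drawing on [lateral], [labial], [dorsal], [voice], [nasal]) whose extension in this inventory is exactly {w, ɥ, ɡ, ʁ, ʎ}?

[+voice, -nasal, +dorsal]

/w, ɥ, ɡ, ʁ, ʎ/ are all [+voice], [-nasal], [+dorsal], and no other segment in the inventory matches all three values. Dropping any one of them over-generates: [-nasal, +dorsal] alone would also admit /q/; [+voice, +dorsal] alone would also admit /ɲ, ŋ/; [+voice, -nasal] alone would also admit /r, v, ʐ, ð, …/. No other combination of two listed features picks out exactly this set either, so fewer than three features will not do.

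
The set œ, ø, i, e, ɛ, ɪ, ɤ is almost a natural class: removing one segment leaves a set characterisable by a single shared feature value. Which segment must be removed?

ɤ

[back] groups all but one: /ɪ, ɛ, ø, œ, i, e/ share [−back] while /ɤ/ (mid back unrounded tense vowel) alone is [+back]. Removing any other segment would not leave a single-feature class that excludes it.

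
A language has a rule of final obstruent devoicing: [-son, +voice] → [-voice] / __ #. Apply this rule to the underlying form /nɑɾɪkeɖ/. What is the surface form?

/ɖ/ satisfies [-son, +voice] and sits in __ #. The [-voice] counterpart of the voiced retroflex stop is /ʈ/. Other segments in /nɑɾɪkeɖ/ either fail the structural description or are not in the environment, so the surface form is [nɑɾɪkeʈ].

[nɑɾɪkeʈ]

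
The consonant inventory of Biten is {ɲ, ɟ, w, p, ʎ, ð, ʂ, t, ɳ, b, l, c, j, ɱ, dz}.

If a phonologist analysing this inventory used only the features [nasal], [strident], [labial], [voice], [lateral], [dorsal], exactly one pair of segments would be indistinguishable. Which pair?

On the given features, /ɟ/ and /j/ have an identical profile: [−nasal], [−strident], [−labial], [+voice], [−lateral], [+dorsal]. No other two segments in the inventory coincide on all 6 features. (They do differ in [sonorant] and [continuant], which are not among the given features.)

ɟ, j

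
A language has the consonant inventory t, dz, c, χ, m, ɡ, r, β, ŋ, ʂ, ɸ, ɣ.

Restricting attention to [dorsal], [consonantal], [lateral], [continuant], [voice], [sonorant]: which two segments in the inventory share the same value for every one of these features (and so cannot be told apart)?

ʂ, ɸ

/ʂ/ (voiceless retroflex fricative) and /ɸ/ (voiceless bilabial fricative) are both [-dorsal], [+consonantal], [-lateral], [+continuant], [-voice], [-sonorant], so none of the listed features separates them. (They do differ in [strident], [labial] and [coronal], which are not among the given features.) Every other pair in the inventory differs on at least one listed feature.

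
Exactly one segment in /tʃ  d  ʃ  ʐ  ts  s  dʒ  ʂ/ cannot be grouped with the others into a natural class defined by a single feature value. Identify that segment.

/ts, s, ʐ, ʃ, dʒ, tʃ, ʂ/ are all [+strident], but /d/ (voiced alveolar stop) is [-strident]. No other single segment can be removed to leave a set sharing one feature value that the removed segment lacks, so /d/ is the odd one out.

d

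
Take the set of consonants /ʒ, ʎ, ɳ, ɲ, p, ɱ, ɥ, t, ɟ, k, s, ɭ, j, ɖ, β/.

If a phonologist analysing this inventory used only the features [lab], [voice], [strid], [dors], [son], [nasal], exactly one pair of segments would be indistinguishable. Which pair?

ʎ, j

On the given features, /ʎ/ and /j/ have an identical profile: [−labial], [+voice], [−strident], [+dorsal], [+sonorant], [−nasal]. No other two segments in the inventory coincide on all 6 features. (They do differ in [lateral], which is not among the given features.)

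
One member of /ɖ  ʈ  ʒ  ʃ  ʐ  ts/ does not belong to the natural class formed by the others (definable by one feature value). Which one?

ts

The remaining segments after removing /ts/ share [−anterior]; /ts/ (voiceless alveolar affricate) is [+anterior]. For every other candidate removal, the leftover set fails to share any single feature value that the removed segment lacks.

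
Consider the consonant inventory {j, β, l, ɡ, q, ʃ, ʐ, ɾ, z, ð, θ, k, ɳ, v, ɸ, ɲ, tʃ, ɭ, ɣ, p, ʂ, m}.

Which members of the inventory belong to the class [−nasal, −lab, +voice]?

The [−nasal] segments are /j, β, l, ɡ, q, ʃ, ʐ, ɾ, z, ð, θ, k, v, ɸ, tʃ, ɭ, ɣ, p, ʂ/.
Intersecting with [−labial] gives /j, l, ɡ, q, ʃ, ʐ, ɾ, z, ð, θ, k, tʃ, ɭ, ɣ, ʂ/.
Then [+voice] leaves /j, l, ɡ, ʐ, ɾ, z, ð, ɭ, ɣ/.

j, l, ɡ, ʐ, ɾ, z, ð, ɭ, ɣ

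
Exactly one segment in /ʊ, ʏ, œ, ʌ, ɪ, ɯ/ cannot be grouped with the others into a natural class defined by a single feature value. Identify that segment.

[tense] groups all but one: /ʊ, ʏ, œ, ʌ, ɪ/ share [−tense] while /ɯ/ (high back unrounded vowel) alone is [+tense]. Removing any other segment would not leave a single-feature class that excludes it.

ɯ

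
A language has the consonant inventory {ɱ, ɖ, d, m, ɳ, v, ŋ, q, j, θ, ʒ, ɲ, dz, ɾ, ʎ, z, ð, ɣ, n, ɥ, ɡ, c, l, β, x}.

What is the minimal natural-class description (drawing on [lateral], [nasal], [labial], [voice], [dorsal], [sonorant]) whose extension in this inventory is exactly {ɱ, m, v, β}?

Every target segment is [+labial], [−dorsal]; each remaining inventory member fails at least one of these. Each conjunct is needed — [−dorsal] alone would also admit /ɖ, d, ɳ, θ, …/; [+labial] alone would also admit /ɥ/ — and no other single listed feature has exactly this extension, so two is the minimum.

[+labial, −dorsal]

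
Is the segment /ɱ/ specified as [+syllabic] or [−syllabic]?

/ɱ/ is the labiodental nasal. The feature [syllabic] marks segments able to form a syllable nucleus; /ɱ/ lacks this property, so it is [−syllabic].

[−syllabic]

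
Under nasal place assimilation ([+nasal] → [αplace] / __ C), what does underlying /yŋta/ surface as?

[ynta]

/ŋ/ sits before the [+coronal] consonant /t/, so it takes on [+coronal] and surfaces as /n/. The rest of the form is unaffected: [ynta].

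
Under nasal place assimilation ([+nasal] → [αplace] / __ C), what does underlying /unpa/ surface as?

The only nasal preceding a consonant is /n/ before /p/. /p/ is [+labial], so /n/ → /m/, giving [umpa].

[umpa]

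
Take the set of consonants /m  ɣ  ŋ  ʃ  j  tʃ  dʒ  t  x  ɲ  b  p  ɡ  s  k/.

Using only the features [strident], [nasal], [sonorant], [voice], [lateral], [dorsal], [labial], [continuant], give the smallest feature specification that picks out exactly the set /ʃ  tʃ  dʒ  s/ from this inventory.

[+strident]

The target set is precisely the extension of [+strident] in this inventory.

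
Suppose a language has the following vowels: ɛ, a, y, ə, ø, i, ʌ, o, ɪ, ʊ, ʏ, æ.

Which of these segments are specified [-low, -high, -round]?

Checking each segment against [-low], [-high], [-round]: /ɛ/ (mid front unrounded lax vowel), /ə/ (mid central vowel (schwa)), /ʌ/ (mid back unrounded lax vowel) satisfy every feature; every other segment in the inventory fails at least one.

ɛ, ə, ʌ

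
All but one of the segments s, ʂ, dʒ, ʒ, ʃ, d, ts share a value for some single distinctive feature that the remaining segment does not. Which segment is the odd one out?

d

[strident] groups all but one: /ʃ, ʒ, ʂ, ts, dʒ, s/ share [+strident] while /d/ (voiced alveolar stop) alone is [−strident]. Removing any other segment would not leave a single-feature class that excludes it.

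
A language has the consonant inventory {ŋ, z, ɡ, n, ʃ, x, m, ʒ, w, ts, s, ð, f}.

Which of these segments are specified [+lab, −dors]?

m, f

Eliminate segments failing any feature: /ŋ, z, ɡ, n, ʃ, x, ʒ, ts, s, ð/ are [−labial]; /w/ is [+dorsal]. The remaining /m, f/ satisfy [+labial], [−dorsal].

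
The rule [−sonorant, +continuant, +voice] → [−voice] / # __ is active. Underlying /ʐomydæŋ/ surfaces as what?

The only segment in the rule's environment that also matches [−sonorant, +continuant, +voice] is /ʐ/. Applying [−voice] turns the voiced retroflex fricative into /ʂ/ (voiceless retroflex fricative), giving [ʂomydæŋ].

[ʂomydæŋ]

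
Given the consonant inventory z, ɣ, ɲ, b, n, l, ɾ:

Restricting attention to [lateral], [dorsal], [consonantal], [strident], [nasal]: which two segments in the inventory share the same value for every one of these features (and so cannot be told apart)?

ɾ, b

/ɾ/ (alveolar tap) and /b/ (voiced bilabial stop) are both [-lateral], [-dorsal], [+consonantal], [-strident], [-nasal], so none of the listed features separates them. (They do differ in [sonorant], [labial] and [coronal], which are not among the given features.) Every other pair in the inventory differs on at least one listed feature.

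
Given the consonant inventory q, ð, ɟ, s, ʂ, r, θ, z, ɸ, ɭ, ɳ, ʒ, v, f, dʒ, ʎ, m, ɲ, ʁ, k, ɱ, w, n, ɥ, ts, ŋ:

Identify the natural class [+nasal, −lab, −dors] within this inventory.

First, the [+nasal] segments are /ɳ, m, ɲ, ɱ, n, ŋ/.
Intersecting with [−labial] gives /ɳ, ɲ, n, ŋ/.
Of those, [−dorsal] leaves /ɳ, n/.

ɳ, n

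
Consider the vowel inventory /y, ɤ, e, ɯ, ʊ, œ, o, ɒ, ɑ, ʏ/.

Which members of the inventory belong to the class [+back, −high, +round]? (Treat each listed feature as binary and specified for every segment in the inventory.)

Checking each segment against [+back], [−high], [+round]: /o/ (mid back rounded tense vowel), /ɒ/ (low back rounded vowel) satisfy every feature; every other segment in the inventory fails at least one.

o, ɒ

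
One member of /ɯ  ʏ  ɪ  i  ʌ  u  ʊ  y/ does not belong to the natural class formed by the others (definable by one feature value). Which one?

The remaining segments after removing /ʌ/ share [+high]; /ʌ/ (mid back unrounded lax vowel) is [-high]. For every other candidate removal, the leftover set fails to share any single feature value that the removed segment lacks.

ʌ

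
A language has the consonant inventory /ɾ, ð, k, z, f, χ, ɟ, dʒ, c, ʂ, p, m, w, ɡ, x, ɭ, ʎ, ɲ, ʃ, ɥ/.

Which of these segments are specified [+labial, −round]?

f, p, m

Eliminate segments failing any feature: /ɾ, ð, k, z, χ, ɟ, dʒ, c, ʂ, ɡ, x, ɭ, ʎ, ɲ, ʃ/ are [−labial]; /w, ɥ/ are [+round]. The remaining /f, p, m/ satisfy [+labial], [−round].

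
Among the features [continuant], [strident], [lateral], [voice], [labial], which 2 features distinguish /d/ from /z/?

The two segments share [-lateral], [+voice], [-labial]. The only features from the list on which they differ: /d/ is [-continuant] while /z/ is [+continuant]; /d/ is [-strident] while /z/ is [+strident].

[continuant], [strident]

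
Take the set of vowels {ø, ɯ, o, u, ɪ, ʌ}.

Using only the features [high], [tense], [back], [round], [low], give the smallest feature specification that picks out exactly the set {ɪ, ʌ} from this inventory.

Every target segment is [-tense] and no other inventory member is, so one feature is enough.

[-tense]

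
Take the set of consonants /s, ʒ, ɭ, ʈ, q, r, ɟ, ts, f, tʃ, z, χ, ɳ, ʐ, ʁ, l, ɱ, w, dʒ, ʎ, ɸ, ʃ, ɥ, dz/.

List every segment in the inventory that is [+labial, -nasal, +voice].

w, ɥ

Eliminate segments failing any feature: /s, ʒ, ɭ, ʈ, q, r, ɟ, ts, tʃ, z, χ, ɳ, ʐ, ʁ, l, dʒ, ʎ, ʃ, dz/ are [-labial]; /f, ɸ/ are [-voice]; /ɱ/ is [+nasal]. The remaining /w, ɥ/ satisfy [+labial], [-nasal], [+voice].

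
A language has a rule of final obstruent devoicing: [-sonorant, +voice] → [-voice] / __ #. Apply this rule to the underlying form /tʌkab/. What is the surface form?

[tʌkap]

Only the final segment /b/ is both word-final and matches the structural description. It is a voiced bilabial stop, so [-sonorant, +voice] holds; changing it to [-voice] with all other features held fixed yields /p/ (voiceless bilabial stop). No other segment meets both the structural description and the environment, so the output is [tʌkap].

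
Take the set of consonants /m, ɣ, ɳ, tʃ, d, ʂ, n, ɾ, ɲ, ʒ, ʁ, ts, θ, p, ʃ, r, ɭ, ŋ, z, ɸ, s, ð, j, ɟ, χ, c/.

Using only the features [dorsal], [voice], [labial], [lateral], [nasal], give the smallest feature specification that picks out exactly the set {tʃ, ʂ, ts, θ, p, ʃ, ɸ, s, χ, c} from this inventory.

Every target segment is [-voice] and no other inventory member is, so one feature is enough.

[-voice]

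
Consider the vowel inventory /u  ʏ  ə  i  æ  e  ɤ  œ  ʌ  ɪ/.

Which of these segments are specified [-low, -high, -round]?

ə, e, ɤ, ʌ

Eliminate segments failing any feature: /u, ʏ, i, ɪ/ are [+high]; /æ/ is [+low]; /œ/ is [+round]. The remaining /ə, e, ɤ, ʌ/ satisfy [-low], [-high], [-round].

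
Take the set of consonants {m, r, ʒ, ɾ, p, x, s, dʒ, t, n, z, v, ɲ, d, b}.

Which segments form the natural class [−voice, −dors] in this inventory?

Among the inventory, the [−voice] segments are /p, x, s, t/.
Of those, [−dorsal] leaves /p, s, t/.

p, s, t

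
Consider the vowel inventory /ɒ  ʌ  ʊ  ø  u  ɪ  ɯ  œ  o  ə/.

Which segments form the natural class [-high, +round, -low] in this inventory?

ø, œ, o

Eliminate segments failing any feature: /ɒ/ is [+low]; /ʌ, ə/ are [-round]; /ʊ, u, ɪ, ɯ/ are [+high]. The remaining /ø, œ, o/ satisfy [-high], [+round], [-low].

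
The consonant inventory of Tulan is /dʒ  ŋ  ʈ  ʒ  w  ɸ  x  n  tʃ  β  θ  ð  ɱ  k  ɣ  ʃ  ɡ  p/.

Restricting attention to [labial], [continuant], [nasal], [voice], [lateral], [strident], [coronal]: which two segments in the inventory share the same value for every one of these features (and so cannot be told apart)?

On the given features, /w/ and /β/ have an identical profile: [+labial], [+continuant], [-nasal], [+voice], [-lateral], [-strident], [-coronal]. No other two segments in the inventory coincide on all 7 features. (They do differ in [sonorant], [round] and [dorsal], which are not among the given features.)

w, β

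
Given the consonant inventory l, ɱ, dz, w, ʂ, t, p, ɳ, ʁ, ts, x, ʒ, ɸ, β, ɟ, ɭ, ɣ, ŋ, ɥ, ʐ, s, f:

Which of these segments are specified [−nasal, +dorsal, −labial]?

ʁ, x, ɟ, ɣ

Checking each segment against [−nasal], [+dorsal], [−labial]: /ʁ/ (voiced uvular fricative), /x/ (voiceless velar fricative), /ɟ/ (voiced palatal stop), /ɣ/ (voiced velar fricative) satisfy every feature; every other segment in the inventory fails at least one.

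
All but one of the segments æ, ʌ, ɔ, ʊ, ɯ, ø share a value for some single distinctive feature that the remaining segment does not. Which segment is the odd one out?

æ

[low] groups all but one: /ø, ʌ, ɔ, ɯ, ʊ/ share [−low] while /æ/ (low front unrounded vowel) alone is [+low]. Removing any other segment would not leave a single-feature class that excludes it.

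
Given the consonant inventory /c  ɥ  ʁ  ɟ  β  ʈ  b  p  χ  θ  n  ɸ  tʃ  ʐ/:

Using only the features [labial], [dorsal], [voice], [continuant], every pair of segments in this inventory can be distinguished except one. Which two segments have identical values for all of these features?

tʃ, ʈ

On the given features, /tʃ/ and /ʈ/ have an identical profile: [−labial], [−dorsal], [−voice], [−continuant]. No other two segments in the inventory coincide on all 4 features. (They do differ in [strident], [delayed release] and [distributed], which are not among the given features.)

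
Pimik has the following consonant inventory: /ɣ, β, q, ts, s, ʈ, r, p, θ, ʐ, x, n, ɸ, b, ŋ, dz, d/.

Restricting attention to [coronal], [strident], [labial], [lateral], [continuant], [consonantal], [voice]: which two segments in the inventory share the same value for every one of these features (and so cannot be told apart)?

d, n

On the given features, /d/ and /n/ have an identical profile: [+coronal], [−strident], [−labial], [−lateral], [−continuant], [+consonantal], [+voice]. No other two segments in the inventory coincide on all 7 features. (They do differ in [sonorant] and [nasal], which are not among the given features.)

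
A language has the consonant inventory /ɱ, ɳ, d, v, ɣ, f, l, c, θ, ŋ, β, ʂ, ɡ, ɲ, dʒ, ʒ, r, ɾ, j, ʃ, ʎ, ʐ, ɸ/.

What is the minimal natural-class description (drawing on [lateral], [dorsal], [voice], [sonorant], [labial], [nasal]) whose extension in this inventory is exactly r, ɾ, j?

/r, ɾ, j/ are all [+sonorant], [−nasal], [−lateral], and no other segment in the inventory matches all three values. Dropping any one of them over-generates: [−nasal, −lateral] alone would also admit /d, v, ɣ, f, …/; [+sonorant, −lateral] alone would also admit /ɱ, ɳ, ŋ, ɲ/; [+sonorant, −nasal] alone would also admit /l, ʎ/. No other combination of two listed features picks out exactly this set either, so fewer than three features will not do.

[+sonorant, −nasal, −lateral]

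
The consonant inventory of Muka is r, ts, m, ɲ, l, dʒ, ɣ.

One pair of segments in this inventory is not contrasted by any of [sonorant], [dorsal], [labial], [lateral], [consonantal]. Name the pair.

/dʒ/ (voiced postalveolar affricate) and /ts/ (voiceless alveolar affricate) are both [-sonorant], [-dorsal], [-labial], [-lateral], [+consonantal], so none of the listed features separates them. (They do differ in [voice], [anterior] and [distributed], which are not among the given features.) Every other pair in the inventory differs on at least one listed feature.

dʒ, ts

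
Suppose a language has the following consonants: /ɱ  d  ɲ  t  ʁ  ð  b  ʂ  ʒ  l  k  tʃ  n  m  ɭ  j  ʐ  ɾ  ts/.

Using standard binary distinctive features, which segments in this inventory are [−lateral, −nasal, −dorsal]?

d, t, ð, b, ʂ, ʒ, tʃ, ʐ, ɾ, ts

Among the inventory, the [−lateral] segments are /ɱ, d, ɲ, t, ʁ, ð, b, ʂ, ʒ, k, tʃ, n, m, j, ʐ, ɾ, ts/.
Intersecting with [−nasal] gives /d, t, ʁ, ð, b, ʂ, ʒ, k, tʃ, j, ʐ, ɾ, ts/.
Within that set, [−dorsal] leaves /d, t, ð, b, ʂ, ʒ, tʃ, ʐ, ɾ, ts/.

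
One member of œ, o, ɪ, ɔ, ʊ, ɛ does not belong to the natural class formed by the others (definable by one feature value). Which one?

o

The remaining segments after removing /o/ share [-tense]; /o/ (mid back rounded tense vowel) is [+tense]. For every other candidate removal, the leftover set fails to share any single feature value that the removed segment lacks.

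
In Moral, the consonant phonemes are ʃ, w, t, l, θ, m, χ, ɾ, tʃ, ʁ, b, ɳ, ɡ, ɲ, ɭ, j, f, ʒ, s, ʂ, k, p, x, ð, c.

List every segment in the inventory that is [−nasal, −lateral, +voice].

w, ɾ, ʁ, b, ɡ, j, ʒ, ð

Checking each segment against [−nasal], [−lateral], [+voice]: /w/ (labial-velar glide), /ɾ/ (alveolar tap), /ʁ/ (voiced uvular fricative), /b/ (voiced bilabial stop), /ɡ/ (voiced velar stop), /j/ (palatal glide), among others, satisfy every feature; every other segment in the inventory fails at least one.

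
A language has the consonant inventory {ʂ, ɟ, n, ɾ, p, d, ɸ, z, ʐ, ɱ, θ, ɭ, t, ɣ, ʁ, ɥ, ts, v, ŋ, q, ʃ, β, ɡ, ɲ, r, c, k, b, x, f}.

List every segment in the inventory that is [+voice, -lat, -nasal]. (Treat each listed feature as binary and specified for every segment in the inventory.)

Checking each segment against [+voice], [-lateral], [-nasal]: /ɟ/ (voiced palatal stop), /ɾ/ (alveolar tap), /d/ (voiced alveolar stop), /z/ (voiced alveolar fricative), /ʐ/ (voiced retroflex fricative), /ɣ/ (voiced velar fricative), among others, satisfy every feature; every other segment in the inventory fails at least one.

ɟ, ɾ, d, z, ʐ, ɣ, ʁ, ɥ, v, β, ɡ, r, b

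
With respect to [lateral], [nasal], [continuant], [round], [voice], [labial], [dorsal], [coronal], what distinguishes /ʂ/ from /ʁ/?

[voice], [coronal], [dorsal]

/ʂ/ is the voiceless retroflex fricative and /ʁ/ is the voiced uvular fricative. Both are [−lateral], [−nasal], [+continuant], [−round], [−labial]. /ʂ/ is [−voice] while /ʁ/ is [+voice]; /ʂ/ is [+coronal] while /ʁ/ is [−coronal]; /ʂ/ is [−dorsal] while /ʁ/ is [+dorsal], so the distinguishing features are [voice], [coronal], [dorsal].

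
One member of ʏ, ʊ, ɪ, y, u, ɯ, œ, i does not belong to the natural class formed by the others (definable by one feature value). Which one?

œ

[high] groups all but one: /u, i, ɪ, ʊ, ɯ, ʏ, y/ share [+high] while /œ/ (mid front rounded lax vowel) alone is [-high]. Removing any other segment would not leave a single-feature class that excludes it.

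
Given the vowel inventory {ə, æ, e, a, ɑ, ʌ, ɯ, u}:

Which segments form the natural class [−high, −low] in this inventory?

Eliminate segments failing any feature: /æ, a, ɑ/ are [+low]; /ɯ, u/ are [+high]. The remaining /ə, e, ʌ/ satisfy [−high], [−low].

ə, e, ʌ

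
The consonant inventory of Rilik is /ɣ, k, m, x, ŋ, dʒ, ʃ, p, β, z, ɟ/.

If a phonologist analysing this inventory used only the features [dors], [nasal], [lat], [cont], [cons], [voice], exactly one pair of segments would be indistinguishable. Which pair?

z, β

Both /z/ and /β/ are [−dorsal], [−nasal], [−lateral], [+continuant], [+consonantal], [+voice]. Since the list omits [strident], [labial] and [coronal] — which do distinguish the voiced alveolar fricative from the voiced bilabial fricative — this pair collapses; all other pairs remain distinct.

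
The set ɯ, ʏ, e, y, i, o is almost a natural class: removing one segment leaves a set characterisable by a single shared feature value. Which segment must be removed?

ʏ

[tense] groups all but one: /ɯ, i, o, y, e/ share [+tense] while /ʏ/ (high front rounded lax vowel) alone is [−tense]. Removing any other segment would not leave a single-feature class that excludes it.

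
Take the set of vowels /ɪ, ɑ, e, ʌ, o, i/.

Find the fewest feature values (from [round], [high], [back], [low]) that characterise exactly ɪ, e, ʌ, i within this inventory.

[−low, −round]

Every target segment is [−low], [−round]; each remaining inventory member fails at least one of these. Each conjunct is needed — [−round] alone would also admit /ɑ/; [−low] alone would also admit /o/ — and no other single listed feature has exactly this extension, so two is the minimum.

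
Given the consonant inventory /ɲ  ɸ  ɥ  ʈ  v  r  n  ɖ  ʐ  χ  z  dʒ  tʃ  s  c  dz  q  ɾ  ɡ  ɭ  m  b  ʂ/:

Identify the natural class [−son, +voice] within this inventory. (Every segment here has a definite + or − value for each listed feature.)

Eliminate segments failing any feature: /ɲ, ɥ, r, n, ɾ, ɭ, m/ are [+sonorant]; /ɸ, ʈ, χ, tʃ, s, c, q, ʂ/ are [−voice]. The remaining /v, ɖ, ʐ, z, dʒ, dz, ɡ, b/ satisfy [−sonorant], [+voice].

v, ɖ, ʐ, z, dʒ, dz, ɡ, b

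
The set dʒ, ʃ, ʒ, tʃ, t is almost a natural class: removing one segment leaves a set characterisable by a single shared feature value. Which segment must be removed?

t

The remaining segments after removing /t/ share [−anterior]; /t/ (voiceless alveolar stop) is [+anterior]. For every other candidate removal, the leftover set fails to share any single feature value that the removed segment lacks.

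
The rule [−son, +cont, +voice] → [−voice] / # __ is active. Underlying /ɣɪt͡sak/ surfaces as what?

[xɪt͡sak]

The only segment in the rule's environment that also matches [−son, +cont, +voice] is /ɣ/. Applying [−voice] turns the voiced velar fricative into /x/ (voiceless velar fricative), giving [xɪt͡sak].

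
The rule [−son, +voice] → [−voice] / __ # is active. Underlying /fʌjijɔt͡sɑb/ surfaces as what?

[fʌjijɔt͡sɑp]

The only segment in the rule's environment that also matches [−son, +voice] is /b/. Applying [−voice] turns the voiced bilabial stop into /p/ (voiceless bilabial stop), giving [fʌjijɔt͡sɑp].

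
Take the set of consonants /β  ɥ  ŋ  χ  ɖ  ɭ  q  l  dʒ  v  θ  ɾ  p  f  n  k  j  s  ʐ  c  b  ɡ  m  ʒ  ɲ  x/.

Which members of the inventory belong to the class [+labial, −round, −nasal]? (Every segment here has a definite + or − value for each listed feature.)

β, v, p, f, b

Among the inventory, the [+labial] segments are /β, ɥ, v, p, f, b, m/.
Within that set, [−round] gives /β, v, p, f, b, m/.
Among these, [−nasal] leaves /β, v, p, f, b/.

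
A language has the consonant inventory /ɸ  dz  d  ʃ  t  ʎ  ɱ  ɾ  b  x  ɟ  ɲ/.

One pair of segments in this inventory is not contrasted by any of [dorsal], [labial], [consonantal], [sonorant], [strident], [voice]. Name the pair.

On the given features, /ʎ/ and /ɲ/ have an identical profile: [+dorsal], [−labial], [+consonantal], [+sonorant], [−strident], [+voice]. No other two segments in the inventory coincide on all 6 features. (They do differ in [nasal] and [lateral], which are not among the given features.)

ʎ, ɲ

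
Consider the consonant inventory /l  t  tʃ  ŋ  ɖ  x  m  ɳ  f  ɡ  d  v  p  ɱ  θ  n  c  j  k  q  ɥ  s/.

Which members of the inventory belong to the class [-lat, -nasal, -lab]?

Checking each segment against [-lateral], [-nasal], [-labial]: /t/ (voiceless alveolar stop), /tʃ/ (voiceless postalveolar affricate), /ɖ/ (voiced retroflex stop), /x/ (voiceless velar fricative), /ɡ/ (voiced velar stop), /d/ (voiced alveolar stop), among others, satisfy every feature; every other segment in the inventory fails at least one.

t, tʃ, ɖ, x, ɡ, d, θ, c, j, k, q, s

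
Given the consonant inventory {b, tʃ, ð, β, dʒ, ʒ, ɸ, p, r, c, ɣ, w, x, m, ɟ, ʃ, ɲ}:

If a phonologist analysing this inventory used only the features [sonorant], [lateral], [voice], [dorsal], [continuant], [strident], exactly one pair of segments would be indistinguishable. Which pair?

/β/ (voiced bilabial fricative) and /ð/ (voiced dental fricative) are both [−sonorant], [−lateral], [+voice], [−dorsal], [+continuant], [−strident], so none of the listed features separates them. (They do differ in [labial] and [coronal], which are not among the given features.) Every other pair in the inventory differs on at least one listed feature.

β, ð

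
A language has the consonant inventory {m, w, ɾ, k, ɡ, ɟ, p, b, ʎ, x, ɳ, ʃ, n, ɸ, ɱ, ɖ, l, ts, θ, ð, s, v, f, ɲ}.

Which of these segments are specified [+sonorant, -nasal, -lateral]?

w, ɾ

Eliminate segments failing any feature: /m, ɳ, n, ɱ, ɲ/ are [+nasal]; /k, ɡ, ɟ, p, b, x, ʃ, ɸ, ɖ, ts, θ, ð, s, v, f/ are [-sonorant]; /ʎ, l/ are [+lateral]. The remaining /w, ɾ/ satisfy [+sonorant], [-nasal], [-lateral].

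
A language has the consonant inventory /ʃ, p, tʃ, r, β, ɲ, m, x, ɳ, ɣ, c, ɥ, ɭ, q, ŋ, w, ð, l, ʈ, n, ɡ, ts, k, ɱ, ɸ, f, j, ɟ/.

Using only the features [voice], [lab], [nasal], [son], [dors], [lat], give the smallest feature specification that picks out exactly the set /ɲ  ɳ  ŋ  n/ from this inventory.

[+nasal, -lab]

Every target segment is [+nasal], [-labial]; each remaining inventory member fails at least one of these. Each conjunct is needed — [-labial] alone would also admit /ʃ, tʃ, r, x, …/; [+nasal] alone would also admit /m, ɱ/ — and no other single listed feature has exactly this extension, so two is the minimum.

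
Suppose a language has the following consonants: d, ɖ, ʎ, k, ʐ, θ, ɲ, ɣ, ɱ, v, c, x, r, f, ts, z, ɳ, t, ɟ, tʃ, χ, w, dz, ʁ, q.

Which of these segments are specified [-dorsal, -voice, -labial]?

θ, ts, t, tʃ

Checking each segment against [-dorsal], [-voice], [-labial]: /θ/ (voiceless dental fricative), /ts/ (voiceless alveolar affricate), /t/ (voiceless alveolar stop), /tʃ/ (voiceless postalveolar affricate) satisfy every feature; every other segment in the inventory fails at least one.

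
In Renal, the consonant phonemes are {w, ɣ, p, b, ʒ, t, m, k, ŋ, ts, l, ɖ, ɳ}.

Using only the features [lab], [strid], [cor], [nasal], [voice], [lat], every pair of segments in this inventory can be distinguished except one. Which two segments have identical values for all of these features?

/b/ (voiced bilabial stop) and /w/ (labial-velar glide) are both [+labial], [-strident], [-coronal], [-nasal], [+voice], [-lateral], so none of the listed features separates them. (They do differ in [sonorant], [continuant], [round] and [dorsal], which are not among the given features.) Every other pair in the inventory differs on at least one listed feature.

b, w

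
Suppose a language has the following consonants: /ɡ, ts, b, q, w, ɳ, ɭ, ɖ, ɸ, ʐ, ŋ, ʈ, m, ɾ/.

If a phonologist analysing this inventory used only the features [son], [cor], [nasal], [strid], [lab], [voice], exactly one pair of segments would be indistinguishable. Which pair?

ɭ, ɾ

/ɭ/ (retroflex lateral approximant) and /ɾ/ (alveolar tap) are both [+sonorant], [+coronal], [−nasal], [−strident], [−labial], [+voice], so none of the listed features separates them. (They do differ in [lateral] and [anterior], which are not among the given features.) Every other pair in the inventory differs on at least one listed feature.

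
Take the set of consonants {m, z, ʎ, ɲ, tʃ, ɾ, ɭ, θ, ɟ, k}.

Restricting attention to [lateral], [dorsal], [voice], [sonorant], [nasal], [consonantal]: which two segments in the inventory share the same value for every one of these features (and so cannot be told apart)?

θ, tʃ

Both /θ/ and /tʃ/ are [−lateral], [−dorsal], [−voice], [−sonorant], [−nasal], [+consonantal]. Since the list omits [continuant], [strident] and [anterior] — which do distinguish the voiceless dental fricative from the voiceless postalveolar affricate — this pair collapses; all other pairs remain distinct.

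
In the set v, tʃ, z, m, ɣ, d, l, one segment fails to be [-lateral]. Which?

Every segment except /l/ is [-lateral]. /l/ (alveolar lateral approximant) is [+lateral], so it is the exception.

l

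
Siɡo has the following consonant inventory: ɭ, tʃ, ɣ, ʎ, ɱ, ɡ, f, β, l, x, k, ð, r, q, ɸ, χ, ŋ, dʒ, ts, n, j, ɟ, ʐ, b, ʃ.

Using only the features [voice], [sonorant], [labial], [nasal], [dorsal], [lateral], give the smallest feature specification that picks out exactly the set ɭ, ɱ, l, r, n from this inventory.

Every target segment is [+sonorant], [−dorsal]; each remaining inventory member fails at least one of these. Each conjunct is needed — [−dorsal] alone would also admit /tʃ, f, β, ð, …/; [+sonorant] alone would also admit /ʎ, ŋ, j/ — and no other single listed feature has exactly this extension, so two is the minimum.

[+sonorant, −dorsal]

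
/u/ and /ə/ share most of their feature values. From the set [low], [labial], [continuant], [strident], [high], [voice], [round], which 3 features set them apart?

[labial], [round], [high]

/u/ (high back rounded tense vowel) and /ə/ (mid central vowel (schwa)) agree on [-low], [+continuant], [-strident], [+voice]. They differ on [labial] (/u/ [+], /ə/ [-]), [round] (/u/ [+], /ə/ [-]), [high] (/u/ [+], /ə/ [-]).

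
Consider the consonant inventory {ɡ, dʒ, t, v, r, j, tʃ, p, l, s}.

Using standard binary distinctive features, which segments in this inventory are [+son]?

r, j, l

The [+sonorant] segments here are /r, j, l/; the remaining /ɡ, dʒ, t, v, tʃ, p, s/ are [−sonorant].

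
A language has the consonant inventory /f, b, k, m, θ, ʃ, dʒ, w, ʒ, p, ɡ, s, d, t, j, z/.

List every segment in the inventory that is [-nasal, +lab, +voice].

Eliminate segments failing any feature: /f, p/ are [-voice]; /k, θ, ʃ, dʒ, ʒ, ɡ, s, d, t, j, z/ are [-labial]; /m/ is [+nasal]. The remaining /b, w/ satisfy [-nasal], [+labial], [+voice].

b, w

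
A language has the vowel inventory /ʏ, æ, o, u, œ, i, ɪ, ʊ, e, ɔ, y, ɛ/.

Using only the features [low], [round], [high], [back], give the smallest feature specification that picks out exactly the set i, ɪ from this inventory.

[+high, −round]

/i, ɪ/ are all [+high], [−round], and no other segment in the inventory matches both values. Dropping any one of them over-generates: [−round] alone would also admit /æ, e, ɛ/; [+high] alone would also admit /ʏ, u, ʊ, y/. No other single listed feature picks out exactly this set either, so fewer than two features will not do.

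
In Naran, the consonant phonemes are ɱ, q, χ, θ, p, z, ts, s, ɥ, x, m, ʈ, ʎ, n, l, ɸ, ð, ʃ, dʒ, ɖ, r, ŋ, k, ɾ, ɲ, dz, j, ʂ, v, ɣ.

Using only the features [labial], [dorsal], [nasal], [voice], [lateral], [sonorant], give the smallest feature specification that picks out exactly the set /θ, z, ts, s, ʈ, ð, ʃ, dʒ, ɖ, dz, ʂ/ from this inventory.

[−sonorant, −labial, −dorsal]

/θ, z, ts, s, ʈ, ð, ʃ, dʒ, ɖ, dz, ʂ/ are all [−sonorant], [−labial], [−dorsal], and no other segment in the inventory matches all three values. Dropping any one of them over-generates: [−labial, −dorsal] alone would also admit /n, l, r, ɾ/; [−sonorant, −dorsal] alone would also admit /p, ɸ, v/; [−sonorant, −labial] alone would also admit /q, χ, x, k, …/. No other combination of two listed features picks out exactly this set either, so fewer than three features will not do.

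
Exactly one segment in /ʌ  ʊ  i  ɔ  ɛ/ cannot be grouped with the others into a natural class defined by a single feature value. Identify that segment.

/ʊ, ʌ, ɛ, ɔ/ are all [-tense], but /i/ (high front unrounded tense vowel) is [+tense]. No other single segment can be removed to leave a set sharing one feature value that the removed segment lacks, so /i/ is the odd one out.

i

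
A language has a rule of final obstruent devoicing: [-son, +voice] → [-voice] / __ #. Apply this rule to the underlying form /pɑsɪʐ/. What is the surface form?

[pɑsɪʂ]

The only segment in the rule's environment that also matches [-son, +voice] is /ʐ/. Applying [-voice] turns the voiced retroflex fricative into /ʂ/ (voiceless retroflex fricative), giving [pɑsɪʂ].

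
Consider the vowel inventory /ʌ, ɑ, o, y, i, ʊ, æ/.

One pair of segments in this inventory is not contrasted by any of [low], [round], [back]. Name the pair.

On the given features, /o/ and /ʊ/ have an identical profile: [-low], [+round], [+back]. No other two segments in the inventory coincide on all 3 features. (They do differ in [high] and [tense], which are not among the given features.)

o, ʊ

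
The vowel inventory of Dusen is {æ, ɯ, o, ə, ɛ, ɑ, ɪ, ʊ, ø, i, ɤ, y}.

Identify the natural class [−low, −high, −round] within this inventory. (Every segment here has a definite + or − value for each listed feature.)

ə, ɛ, ɤ

Eliminate segments failing any feature: /æ, ɑ/ are [+low]; /ɯ, ɪ, ʊ, i, y/ are [+high]; /o, ø/ are [+round]. The remaining /ə, ɛ, ɤ/ satisfy [−low], [−high], [−round].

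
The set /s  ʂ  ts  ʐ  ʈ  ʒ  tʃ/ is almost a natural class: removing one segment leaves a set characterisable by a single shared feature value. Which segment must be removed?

[strident] groups all but one: /ʒ, ʂ, ts, ʐ, tʃ, s/ share [+strident] while /ʈ/ (voiceless retroflex stop) alone is [−strident]. Removing any other segment would not leave a single-feature class that excludes it.

ʈ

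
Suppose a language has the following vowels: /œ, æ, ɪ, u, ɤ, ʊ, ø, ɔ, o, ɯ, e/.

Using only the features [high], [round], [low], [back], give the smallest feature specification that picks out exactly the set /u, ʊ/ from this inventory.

[+high, +round]

The class [+high], [+round] has exactly /u, ʊ/ as its extension in this inventory. No smaller conjunction from the listed features achieves this: [+round] alone would also admit /œ, ø, ɔ, o/; [+high] alone would also admit /ɪ, ɯ/; and checking the remaining single features turns up none with this extension.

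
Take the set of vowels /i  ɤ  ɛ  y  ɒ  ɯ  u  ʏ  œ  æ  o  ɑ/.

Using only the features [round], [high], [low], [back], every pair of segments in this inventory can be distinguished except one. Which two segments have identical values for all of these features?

y, ʏ

On the given features, /y/ and /ʏ/ have an identical profile: [+round], [+high], [−low], [−back]. No other two segments in the inventory coincide on all 4 features. (They do differ in [tense], which is not among the given features.)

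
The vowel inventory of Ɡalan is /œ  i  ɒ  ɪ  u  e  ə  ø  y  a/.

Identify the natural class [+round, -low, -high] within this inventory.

œ, ø

Checking each segment against [+round], [-low], [-high]: /œ/ (mid front rounded lax vowel), /ø/ (mid front rounded tense vowel) satisfy every feature; every other segment in the inventory fails at least one.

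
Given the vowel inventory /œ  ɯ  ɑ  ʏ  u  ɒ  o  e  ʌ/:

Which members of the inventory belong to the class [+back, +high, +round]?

u

Checking each segment against [+back], [+high], [+round]: /u/ (high back rounded tense vowel) satisfies every feature; every other segment in the inventory fails at least one.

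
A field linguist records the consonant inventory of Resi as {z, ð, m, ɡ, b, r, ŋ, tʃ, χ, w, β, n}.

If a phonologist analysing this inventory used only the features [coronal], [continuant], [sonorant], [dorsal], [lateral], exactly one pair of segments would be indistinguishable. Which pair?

Both /ð/ and /z/ are [+coronal], [+continuant], [−sonorant], [−dorsal], [−lateral]. Since the list omits [strident] and [distributed] — which do distinguish the voiced dental fricative from the voiced alveolar fricative — this pair collapses; all other pairs remain distinct.

ð, z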